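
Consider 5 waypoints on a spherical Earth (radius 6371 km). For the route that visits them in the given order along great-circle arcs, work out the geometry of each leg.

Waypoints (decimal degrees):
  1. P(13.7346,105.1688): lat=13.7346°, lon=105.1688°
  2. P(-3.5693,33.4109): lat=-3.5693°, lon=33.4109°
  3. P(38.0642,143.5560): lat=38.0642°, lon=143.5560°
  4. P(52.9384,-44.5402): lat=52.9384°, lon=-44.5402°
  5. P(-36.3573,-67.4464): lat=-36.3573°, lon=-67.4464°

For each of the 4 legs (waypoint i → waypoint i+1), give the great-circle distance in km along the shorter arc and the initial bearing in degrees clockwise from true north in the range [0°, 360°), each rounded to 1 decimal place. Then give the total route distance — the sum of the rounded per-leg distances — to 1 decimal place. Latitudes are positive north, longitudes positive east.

Leg 1: φ1=0.2397140, φ2=-0.0622960, Δφ=-0.3020100, Δλ=-1.2524116 rad; a=sin²(Δφ/2)+cosφ1·cosφ2·sin²(Δλ/2)=0.3556444688; c=2·atan2(√a, √(1-a))=1.277916029; dist=6371·c=8141.603 ≈ 8141.6 km; running total=8141.6 km
Leg 1 bearing: y=sinΔλ·cosφ2=-0.94790001, x=cosφ1·sinφ2-sinφ1·cosφ2·cosΔλ=-0.13465320; θ=atan2(y, x)=-98.0850° <0 so +360° → 261.9150° ≈ 261.9°
Leg 2: φ1=-0.0622960, φ2=0.6643456, Δφ=0.7266417, Δλ=1.9223946 rad; a=sin²(Δφ/2)+cosφ1·cosφ2·sin²(Δλ/2)=0.6545048185; c=2·atan2(√a, √(1-a))=1.884947856; dist=6371·c=12009.003 ≈ 12009.0 km; running total=20150.6 km
Leg 2 bearing: y=sinΔλ·cosφ2=0.73915486, x=cosφ1·sinφ2-sinφ1·cosφ2·cosΔλ=0.59846732; θ=atan2(y, x)=51.0041° ≈ 51.0°
Leg 3: φ1=0.6643456, φ2=0.9239494, Δφ=0.2596038, Δλ=-3.2828980 rad; a=sin²(Δφ/2)+cosφ1·cosφ2·sin²(Δλ/2)=0.4888864553; c=2·atan2(√a, √(1-a))=1.548567407; dist=6371·c=9865.923 ≈ 9865.9 km; running total=30016.5 km
Leg 3 bearing: y=sinΔλ·cosφ2=0.08487784, x=cosφ1·sinφ2-sinφ1·cosφ2·cosΔλ=0.99614342; θ=atan2(y, x)=4.8702° ≈ 4.9°
Leg 4: φ1=0.9239494, φ2=-0.6345546, Δφ=-1.5585040, Δλ=-0.3997886 rad; a=sin²(Δφ/2)+cosφ1·cosφ2·sin²(Δλ/2)=0.5129907028; c=2·atan2(√a, √(1-a))=1.596780656; dist=6371·c=10173.090 ≈ 10173.1 km; running total=40189.6 km
Leg 4 bearing: y=sinΔλ·cosφ2=-0.31345573, x=cosφ1·sinφ2-sinφ1·cosφ2·cosΔλ=-0.94924732; θ=atan2(y, x)=-161.7260° <0 so +360° → 198.2740° ≈ 198.3°

Leg 1: dist=8141.6 km, bearing=261.9°
Leg 2: dist=12009.0 km, bearing=51.0°
Leg 3: dist=9865.9 km, bearing=4.9°
Leg 4: dist=10173.1 km, bearing=198.3°
Total: 40189.6 km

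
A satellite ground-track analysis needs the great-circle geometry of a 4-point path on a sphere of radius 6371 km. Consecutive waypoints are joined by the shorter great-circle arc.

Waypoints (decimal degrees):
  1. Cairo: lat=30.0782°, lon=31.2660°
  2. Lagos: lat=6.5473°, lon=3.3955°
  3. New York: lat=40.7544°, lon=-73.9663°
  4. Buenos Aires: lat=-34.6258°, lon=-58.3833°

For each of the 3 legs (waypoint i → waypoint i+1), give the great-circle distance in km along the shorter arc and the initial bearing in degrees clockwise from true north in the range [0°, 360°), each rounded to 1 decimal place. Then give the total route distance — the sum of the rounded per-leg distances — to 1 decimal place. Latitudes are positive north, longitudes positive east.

Leg 1: φ1=0.5249636, φ2=0.1142719, Δφ=-0.4106917, Δλ=-0.4864320 rad; a=sin²(Δφ/2)+cosφ1·cosφ2·sin²(Δλ/2)=0.0914372977; c=2·atan2(√a, √(1-a))=0.614389714; dist=6371·c=3914.277 ≈ 3914.3 km; running total=3914.3 km
Leg 1 bearing: y=sinΔλ·cosφ2=-0.46442589, x=cosφ1·sinφ2-sinφ1·cosφ2·cosΔλ=-0.34148890; θ=atan2(y, x)=-126.3268° <0 so +360° → 233.6732° ≈ 233.7°
Leg 2: φ1=0.1142719, φ2=0.7112985, Δφ=0.5970265, Δλ=-1.3502181 rad; a=sin²(Δφ/2)+cosφ1·cosφ2·sin²(Δλ/2)=0.3804524124; c=2·atan2(√a, √(1-a))=1.329362435; dist=6371·c=8469.368 ≈ 8469.4 km; running total=12383.7 km
Leg 2 bearing: y=sinΔλ·cosφ2=-0.73916111, x=cosφ1·sinφ2-sinφ1·cosφ2·cosΔλ=0.62966210; θ=atan2(y, x)=-49.5736° <0 so +360° → 310.4264° ≈ 310.4°
Leg 3: φ1=0.7112985, φ2=-0.6043342, Δφ=-1.3156327, Δλ=0.2719747 rad; a=sin²(Δφ/2)+cosφ1·cosφ2·sin²(Δλ/2)=0.3852544665; c=2·atan2(√a, √(1-a))=1.339241565; dist=6371·c=8532.308 ≈ 8532.3 km; running total=20916.0 km
Leg 3 bearing: y=sinΔλ·cosφ2=0.22105373, x=cosφ1·sinφ2-sinφ1·cosφ2·cosΔλ=-0.94787610; θ=atan2(y, x)=166.8727° ≈ 166.9°

Leg 1: dist=3914.3 km, bearing=233.7°
Leg 2: dist=8469.4 km, bearing=310.4°
Leg 3: dist=8532.3 km, bearing=166.9°
Total: 20916.0 km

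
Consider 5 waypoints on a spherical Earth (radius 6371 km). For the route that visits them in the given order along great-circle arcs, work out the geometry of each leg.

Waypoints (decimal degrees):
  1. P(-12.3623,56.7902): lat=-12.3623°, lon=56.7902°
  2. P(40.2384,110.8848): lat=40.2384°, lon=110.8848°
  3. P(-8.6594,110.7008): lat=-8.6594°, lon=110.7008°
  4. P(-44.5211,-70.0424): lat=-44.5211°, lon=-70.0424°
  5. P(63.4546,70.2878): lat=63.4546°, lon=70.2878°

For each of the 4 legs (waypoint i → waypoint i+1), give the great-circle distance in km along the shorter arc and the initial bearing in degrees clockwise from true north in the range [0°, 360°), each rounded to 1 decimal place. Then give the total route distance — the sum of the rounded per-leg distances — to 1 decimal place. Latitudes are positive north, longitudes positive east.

Leg 1: dist=8073.1 km, bearing=40.4°
Leg 2: dist=5437.2 km, bearing=180.2°
Leg 3: dist=14101.2 km, bearing=179.3°
Leg 4: dist=16763.0 km, bearing=35.7°
Total: 44374.5 km

Leg 1: φ1=-0.2157628, φ2=0.7022926, Δφ=0.9180554, Δλ=0.9441289 rad; a=sin²(Δφ/2)+cosφ1·cosφ2·sin²(Δλ/2)=0.3505019756; c=2·atan2(√a, √(1-a))=1.267155926; dist=6371·c=8073.050 ≈ 8073.1 km; running total=8073.1 km
Leg 1 bearing: y=sinΔλ·cosφ2=0.61831384, x=cosφ1·sinφ2-sinφ1·cosφ2·cosΔλ=0.72683516; θ=atan2(y, x)=40.3876° ≈ 40.4°
Leg 2: φ1=0.7022926, φ2=-0.1511350, Δφ=-0.8534276, Δλ=-0.0032114 rad; a=sin²(Δφ/2)+cosφ1·cosφ2·sin²(Δλ/2)=0.1712998557; c=2·atan2(√a, √(1-a))=0.853432771; dist=6371·c=5437.220 ≈ 5437.2 km; running total=13510.3 km
Leg 2 bearing: y=sinΔλ·cosφ2=-0.00317479, x=cosφ1·sinφ2-sinφ1·cosφ2·cosΔλ=-0.75353486; θ=atan2(y, x)=-179.7586° <0 so +360° → 180.2414° ≈ 180.2°
Leg 3: φ1=-0.1511350, φ2=-0.7770398, Δφ=-0.6259047, Δλ=-3.1545639 rad; a=sin²(Δφ/2)+cosφ1·cosφ2·sin²(Δλ/2)=0.7996183933; c=2·atan2(√a, √(1-a))=2.213343760; dist=6371·c=14101.213 ≈ 14101.2 km; running total=27611.5 km
Leg 3 bearing: y=sinΔλ·cosφ2=0.00924817, x=cosφ1·sinφ2-sinφ1·cosφ2·cosΔλ=-0.80051842; θ=atan2(y, x)=179.3381° ≈ 179.3°
Leg 4: φ1=-0.7770398, φ2=1.1074917, Δφ=1.8845315, Δλ=2.4492240 rad; a=sin²(Δφ/2)+cosφ1·cosφ2·sin²(Δλ/2)=0.9362621383; c=2·atan2(√a, √(1-a))=2.631141706; dist=6371·c=16763.004 ≈ 16763.0 km; running total=44374.5 km
Leg 4 bearing: y=sinΔλ·cosφ2=0.28528840, x=cosφ1·sinφ2-sinφ1·cosφ2·cosΔλ=0.39662566; θ=atan2(y, x)=35.7270° ≈ 35.7°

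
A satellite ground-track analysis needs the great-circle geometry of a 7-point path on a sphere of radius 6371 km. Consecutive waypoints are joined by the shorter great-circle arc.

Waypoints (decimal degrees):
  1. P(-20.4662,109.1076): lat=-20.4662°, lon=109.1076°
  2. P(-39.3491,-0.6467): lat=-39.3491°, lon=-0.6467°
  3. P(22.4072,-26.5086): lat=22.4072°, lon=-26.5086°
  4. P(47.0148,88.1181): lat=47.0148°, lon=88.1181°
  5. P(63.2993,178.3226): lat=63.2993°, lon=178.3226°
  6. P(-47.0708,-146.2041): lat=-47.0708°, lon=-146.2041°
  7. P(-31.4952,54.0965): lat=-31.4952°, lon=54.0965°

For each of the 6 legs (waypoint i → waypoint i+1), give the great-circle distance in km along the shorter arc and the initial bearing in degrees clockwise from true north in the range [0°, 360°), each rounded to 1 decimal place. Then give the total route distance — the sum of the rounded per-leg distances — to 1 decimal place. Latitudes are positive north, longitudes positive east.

Leg 1: φ1=-0.3572026, φ2=-0.6867714, Δφ=-0.3295688, Δλ=-1.9155739 rad; a=sin²(Δφ/2)+cosφ1·cosφ2·sin²(Δλ/2)=0.5115852650; c=2·atan2(√a, √(1-a))=1.593968931; dist=6371·c=10155.176 ≈ 10155.2 km; running total=10155.2 km
Leg 1 bearing: y=sinΔλ·cosφ2=-0.72778911, x=cosφ1·sinφ2-sinφ1·cosφ2·cosΔλ=-0.68540946; θ=atan2(y, x)=-133.2823° <0 so +360° → 226.7177° ≈ 226.7°
Leg 2: φ1=-0.6867714, φ2=0.3910794, Δφ=1.0778508, Δλ=-0.4513753 rad; a=sin²(Δφ/2)+cosφ1·cosφ2·sin²(Δλ/2)=0.2991885048; c=2·atan2(√a, √(1-a))=1.157507967; dist=6371·c=7374.483 ≈ 7374.5 km; running total=17529.7 km
Leg 2 bearing: y=sinΔλ·cosφ2=-0.40326934, x=cosφ1·sinφ2-sinφ1·cosφ2·cosΔλ=0.82223647; θ=atan2(y, x)=-26.1258° <0 so +360° → 333.8742° ≈ 333.9°
Leg 3: φ1=0.3910794, φ2=0.8205631, Δφ=0.4294836, Δλ=2.0006133 rad; a=sin²(Δφ/2)+cosφ1·cosφ2·sin²(Δλ/2)=0.4919063100; c=2·atan2(√a, √(1-a))=1.554608240; dist=6371·c=9904.409 ≈ 9904.4 km; running total=27434.1 km
Leg 3 bearing: y=sinΔλ·cosφ2=0.61979342, x=cosφ1·sinφ2-sinφ1·cosφ2·cosΔλ=0.78459804; θ=atan2(y, x)=38.3070° ≈ 38.3°
Leg 4: φ1=0.8205631, φ2=1.1047812, Δφ=0.2842181, Δλ=1.5743655 rad; a=sin²(Δφ/2)+cosφ1·cosφ2·sin²(Δλ/2)=0.1737848159; c=2·atan2(√a, √(1-a))=0.860009369; dist=6371·c=5479.120 ≈ 5479.1 km; running total=32913.2 km
Leg 4 bearing: y=sinΔλ·cosφ2=0.44932705, x=cosφ1·sinφ2-sinφ1·cosφ2·cosΔλ=0.61027847; θ=atan2(y, x)=36.3629° ≈ 36.4°
Leg 5: φ1=1.1047812, φ2=-0.8215404, Δφ=-1.9263216, Δλ=-5.6640594 rad; a=sin²(Δφ/2)+cosφ1·cosφ2·sin²(Δλ/2)=0.7024437111; c=2·atan2(√a, √(1-a))=1.987652033; dist=6371·c=12663.331 ≈ 12663.3 km; running total=45576.5 km
Leg 5 bearing: y=sinΔλ·cosφ2=0.39525493, x=cosφ1·sinφ2-sinφ1·cosφ2·cosΔλ=-0.82452393; θ=atan2(y, x)=154.3882° ≈ 154.4°
Leg 6: φ1=-0.8215404, φ2=-0.5496949, Δφ=0.2718455, Δλ=3.4959050 rad; a=sin²(Δφ/2)+cosφ1·cosφ2·sin²(Δλ/2)=0.5810827009; c=2·atan2(√a, √(1-a))=1.733681034; dist=6371·c=11045.282 ≈ 11045.3 km; running total=56621.8 km
Leg 6 bearing: y=sinΔλ·cosφ2=-0.29583483, x=cosφ1·sinφ2-sinφ1·cosφ2·cosΔλ=-0.94137354; θ=atan2(y, x)=-162.5542° <0 so +360° → 197.4458° ≈ 197.4°

Leg 1: dist=10155.2 km, bearing=226.7°
Leg 2: dist=7374.5 km, bearing=333.9°
Leg 3: dist=9904.4 km, bearing=38.3°
Leg 4: dist=5479.1 km, bearing=36.4°
Leg 5: dist=12663.3 km, bearing=154.4°
Leg 6: dist=11045.3 km, bearing=197.4°
Total: 56621.8 km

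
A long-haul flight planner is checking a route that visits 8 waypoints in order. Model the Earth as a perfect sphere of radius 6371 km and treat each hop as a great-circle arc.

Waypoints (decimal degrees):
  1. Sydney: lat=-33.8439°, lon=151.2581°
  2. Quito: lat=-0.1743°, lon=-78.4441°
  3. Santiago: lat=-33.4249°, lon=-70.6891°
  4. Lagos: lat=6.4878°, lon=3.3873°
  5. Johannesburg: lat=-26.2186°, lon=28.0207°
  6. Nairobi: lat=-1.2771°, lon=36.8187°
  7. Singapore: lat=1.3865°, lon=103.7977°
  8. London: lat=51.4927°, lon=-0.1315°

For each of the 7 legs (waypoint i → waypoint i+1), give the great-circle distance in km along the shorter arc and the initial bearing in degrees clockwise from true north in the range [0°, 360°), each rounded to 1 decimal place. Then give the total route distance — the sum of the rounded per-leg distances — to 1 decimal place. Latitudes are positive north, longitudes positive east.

Leg 1: dist=13607.6 km, bearing=115.4°
Leg 2: dist=3785.1 km, bearing=168.4°
Leg 3: dist=8949.7 km, bearing=75.6°
Leg 4: dist=4504.1 km, bearing=144.9°
Leg 5: dist=2928.7 km, bearing=20.2°
Leg 6: dist=7452.9 km, bearing=88.0°
Leg 7: dist=10843.9 km, bearing=322.4°
Total: 52072.0 km

Leg 1: φ1=-0.5906875, φ2=-0.0030421, Δφ=0.5876454, Δλ=-4.0090597 rad; a=sin²(Δφ/2)+cosφ1·cosφ2·sin²(Δλ/2)=0.7677376832; c=2·atan2(√a, √(1-a))=2.135866837; dist=6371·c=13607.608 ≈ 13607.6 km; running total=13607.6 km
Leg 1 bearing: y=sinΔλ·cosφ2=0.76268963, x=cosφ1·sinφ2-sinφ1·cosφ2·cosΔλ=-0.36272669; θ=atan2(y, x)=115.4352° ≈ 115.4°
Leg 2: φ1=-0.0030421, φ2=-0.5833746, Δφ=-0.5803324, Δλ=0.1353503 rad; a=sin²(Δφ/2)+cosφ1·cosφ2·sin²(Δλ/2)=0.0856763878; c=2·atan2(√a, √(1-a))=0.594109641; dist=6371·c=3785.073 ≈ 3785.1 km; running total=17392.7 km
Leg 2 bearing: y=sinΔλ·cosφ2=0.11261991, x=cosφ1·sinφ2-sinφ1·cosφ2·cosΔλ=-0.54832521; θ=atan2(y, x)=168.3935° ≈ 168.4°
Leg 3: φ1=-0.5833746, φ2=0.1132335, Δφ=0.6966080, Δλ=1.2928771 rad; a=sin²(Δφ/2)+cosφ1·cosφ2·sin²(Δλ/2)=0.4173639026; c=2·atan2(√a, √(1-a))=1.404762332; dist=6371·c=8949.741 ≈ 8949.7 km; running total=26342.4 km
Leg 3 bearing: y=sinΔλ·cosφ2=0.95547006, x=cosφ1·sinφ2-sinφ1·cosφ2·cosΔλ=0.24446282; θ=atan2(y, x)=75.6484° ≈ 75.6°
Leg 4: φ1=0.1132335, φ2=-0.4576009, Δφ=-0.5708344, Δλ=0.4299339 rad; a=sin²(Δφ/2)+cosφ1·cosφ2·sin²(Δλ/2)=0.1198351025; c=2·atan2(√a, √(1-a))=0.706975624; dist=6371·c=4504.142 ≈ 4504.1 km; running total=30846.5 km
Leg 4 bearing: y=sinΔλ·cosφ2=0.37392718, x=cosφ1·sinφ2-sinφ1·cosφ2·cosΔλ=-0.53110928; θ=atan2(y, x)=144.8526° ≈ 144.9°
Leg 5: φ1=-0.4576009, φ2=-0.0222896, Δφ=0.4353113, Δλ=0.1535541 rad; a=sin²(Δφ/2)+cosφ1·cosφ2·sin²(Δλ/2)=0.0519071340; c=2·atan2(√a, √(1-a))=0.459699796; dist=6371·c=2928.747 ≈ 2928.7 km; running total=33775.2 km
Leg 5 bearing: y=sinΔλ·cosφ2=0.15291335, x=cosφ1·sinφ2-sinφ1·cosφ2·cosΔλ=0.41649567; θ=atan2(y, x)=20.1603° ≈ 20.2°
Leg 6: φ1=-0.0222896, φ2=0.0241990, Δφ=0.0464886, Δλ=1.1690041 rad; a=sin²(Δφ/2)+cosφ1·cosφ2·sin²(Δλ/2)=0.3048412076; c=2·atan2(√a, √(1-a))=1.169819814; dist=6371·c=7452.922 ≈ 7452.9 km; running total=41228.1 km
Leg 6 bearing: y=sinΔλ·cosφ2=0.92009212, x=cosφ1·sinφ2-sinφ1·cosφ2·cosΔλ=0.03290410; θ=atan2(y, x)=87.9519° ≈ 88.0°
Leg 7: φ1=0.0241990, φ2=0.8987172, Δφ=0.8745182, Δλ=-1.8139067 rad; a=sin²(Δφ/2)+cosφ1·cosφ2·sin²(Δλ/2)=0.5654494898; c=2·atan2(√a, √(1-a))=1.702072034; dist=6371·c=10843.901 ≈ 10843.9 km; running total=52072.0 km
Leg 7 bearing: y=sinΔλ·cosφ2=-0.60430570, x=cosφ1·sinφ2-sinφ1·cosφ2·cosΔλ=0.78592625; θ=atan2(y, x)=-37.5570° <0 so +360° → 322.4430° ≈ 322.4°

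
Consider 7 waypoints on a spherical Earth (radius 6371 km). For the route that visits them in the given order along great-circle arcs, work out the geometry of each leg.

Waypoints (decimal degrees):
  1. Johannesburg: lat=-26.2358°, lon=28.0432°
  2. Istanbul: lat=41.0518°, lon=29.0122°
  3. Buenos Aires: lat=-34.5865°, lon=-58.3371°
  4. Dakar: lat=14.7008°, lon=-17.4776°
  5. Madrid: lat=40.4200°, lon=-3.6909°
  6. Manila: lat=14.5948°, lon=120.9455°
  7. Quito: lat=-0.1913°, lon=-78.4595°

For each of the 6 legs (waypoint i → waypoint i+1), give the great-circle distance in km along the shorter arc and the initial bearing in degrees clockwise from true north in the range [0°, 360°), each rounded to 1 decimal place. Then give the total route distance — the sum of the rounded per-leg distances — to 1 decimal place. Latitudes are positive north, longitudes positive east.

Leg 1: φ1=-0.4579011, φ2=0.7164891, Δφ=1.1743902, Δλ=0.0169122 rad; a=sin²(Δφ/2)+cosφ1·cosφ2·sin²(Δλ/2)=0.3069955227; c=2·atan2(√a, √(1-a))=1.174495031; dist=6371·c=7482.708 ≈ 7482.7 km; running total=7482.7 km
Leg 1 bearing: y=sinΔλ·cosφ2=0.01275319, x=cosφ1·sinφ2-sinφ1·cosφ2·cosΔλ=0.92240688; θ=atan2(y, x)=0.7921° ≈ 0.8°
Leg 2: φ1=0.7164891, φ2=-0.6036483, Δφ=-1.3201374, Δλ=-1.5245329 rad; a=sin²(Δφ/2)+cosφ1·cosφ2·sin²(Δλ/2)=0.6720434597; c=2·atan2(√a, √(1-a))=1.922062477; dist=6371·c=12245.460 ≈ 12245.5 km; running total=19728.2 km
Leg 2 bearing: y=sinΔλ·cosφ2=-0.82238927, x=cosφ1·sinφ2-sinφ1·cosφ2·cosΔλ=-0.45307844; θ=atan2(y, x)=-118.8517° <0 so +360° → 241.1483° ≈ 241.1°
Leg 3: φ1=-0.6036483, φ2=0.2565774, Δφ=0.8602257, Δλ=0.7131328 rad; a=sin²(Δφ/2)+cosφ1·cosφ2·sin²(Δλ/2)=0.2708919377; c=2·atan2(√a, √(1-a))=1.094809137; dist=6371·c=6975.029 ≈ 6975.0 km; running total=26703.2 km
Leg 3 bearing: y=sinΔλ·cosφ2=0.63279041, x=cosφ1·sinφ2-sinφ1·cosφ2·cosΔλ=0.62419090; θ=atan2(y, x)=45.3920° ≈ 45.4°
Leg 4: φ1=0.2565774, φ2=0.7054621, Δφ=0.4488847, Δλ=0.2406233 rad; a=sin²(Δφ/2)+cosφ1·cosφ2·sin²(Δλ/2)=0.0601420094; c=2·atan2(√a, √(1-a))=0.495531763; dist=6371·c=3157.033 ≈ 3157.0 km; running total=29860.2 km
Leg 4 bearing: y=sinΔλ·cosφ2=0.18142676, x=cosφ1·sinφ2-sinφ1·cosφ2·cosΔλ=0.43952716; θ=atan2(y, x)=22.4297° ≈ 22.4°
Leg 5: φ1=0.7054621, φ2=0.2547273, Δφ=-0.4507348, Δλ=2.1753155 rad; a=sin²(Δφ/2)+cosφ1·cosφ2·sin²(Δλ/2)=0.6276803007; c=2·atan2(√a, √(1-a))=1.829016978; dist=6371·c=11652.667 ≈ 11652.7 km; running total=41512.9 km
Leg 5 bearing: y=sinΔλ·cosφ2=0.79622617, x=cosφ1·sinφ2-sinφ1·cosφ2·cosΔλ=0.54846591; θ=atan2(y, x)=55.4397° ≈ 55.4°
Leg 6: φ1=0.2547273, φ2=-0.0033388, Δφ=-0.2580661, Δλ=-3.4802738 rad; a=sin²(Δφ/2)+cosφ1·cosφ2·sin²(Δλ/2)=0.9567974831; c=2·atan2(√a, √(1-a))=2.722835371; dist=6371·c=17347.184 ≈ 17347.2 km; running total=58860.1 km
Leg 6 bearing: y=sinΔλ·cosφ2=0.33224159, x=cosφ1·sinφ2-sinφ1·cosφ2·cosΔλ=0.23443499; θ=atan2(y, x)=54.7926° ≈ 54.8°

Leg 1: dist=7482.7 km, bearing=0.8°
Leg 2: dist=12245.5 km, bearing=241.1°
Leg 3: dist=6975.0 km, bearing=45.4°
Leg 4: dist=3157.0 km, bearing=22.4°
Leg 5: dist=11652.7 km, bearing=55.4°
Leg 6: dist=17347.2 km, bearing=54.8°
Total: 58860.1 km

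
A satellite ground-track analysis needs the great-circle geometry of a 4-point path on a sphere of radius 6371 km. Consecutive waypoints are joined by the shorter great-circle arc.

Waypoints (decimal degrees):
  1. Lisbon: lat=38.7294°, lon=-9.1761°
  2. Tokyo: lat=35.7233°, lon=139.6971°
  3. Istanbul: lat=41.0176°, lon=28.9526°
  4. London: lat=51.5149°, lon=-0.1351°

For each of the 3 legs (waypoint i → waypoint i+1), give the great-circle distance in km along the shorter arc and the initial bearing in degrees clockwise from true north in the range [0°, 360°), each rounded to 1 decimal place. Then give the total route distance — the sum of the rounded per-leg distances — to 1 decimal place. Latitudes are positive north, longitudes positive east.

Leg 1: dist=11140.2 km, bearing=25.2°
Leg 2: dist=8943.6 km, bearing=314.3°
Leg 3: dist=2499.2 km, bearing=307.7°
Total: 22583.0 km

Leg 1: φ1=0.6759555, φ2=0.6234892, Δφ=-0.0524663, Δλ=2.5983275 rad; a=sin²(Δφ/2)+cosφ1·cosφ2·sin²(Δλ/2)=0.5884252593; c=2·atan2(√a, √(1-a))=1.748581933; dist=6371·c=11140.215 ≈ 11140.2 km; running total=11140.2 km
Leg 1 bearing: y=sinΔλ·cosφ2=0.41967071, x=cosφ1·sinφ2-sinφ1·cosφ2·cosΔλ=0.89028107; θ=atan2(y, x)=25.2388° ≈ 25.2°
Leg 2: φ1=0.6234892, φ2=0.7158922, Δφ=0.0924030, Δλ=-1.9328562 rad; a=sin²(Δφ/2)+cosφ1·cosφ2·sin²(Δλ/2)=0.4168872837; c=2·atan2(√a, √(1-a))=1.403795724; dist=6371·c=8943.583 ≈ 8943.6 km; running total=20083.8 km
Leg 2 bearing: y=sinΔλ·cosφ2=-0.70559267, x=cosφ1·sinφ2-sinφ1·cosφ2·cosΔλ=0.68884548; θ=atan2(y, x)=-45.6881° <0 so +360° → 314.3119° ≈ 314.3°
Leg 3: φ1=0.7158922, φ2=0.8991046, Δφ=0.1832124, Δλ=-0.5076761 rad; a=sin²(Δφ/2)+cosφ1·cosφ2·sin²(Δλ/2)=0.0379781606; c=2·atan2(√a, √(1-a))=0.392269924; dist=6371·c=2499.152 ≈ 2499.2 km; running total=22583.0 km
Leg 3 bearing: y=sinΔλ·cosφ2=-0.30253516, x=cosφ1·sinφ2-sinφ1·cosφ2·cosΔλ=0.23370014; θ=atan2(y, x)=-52.3149° <0 so +360° → 307.6851° ≈ 307.7°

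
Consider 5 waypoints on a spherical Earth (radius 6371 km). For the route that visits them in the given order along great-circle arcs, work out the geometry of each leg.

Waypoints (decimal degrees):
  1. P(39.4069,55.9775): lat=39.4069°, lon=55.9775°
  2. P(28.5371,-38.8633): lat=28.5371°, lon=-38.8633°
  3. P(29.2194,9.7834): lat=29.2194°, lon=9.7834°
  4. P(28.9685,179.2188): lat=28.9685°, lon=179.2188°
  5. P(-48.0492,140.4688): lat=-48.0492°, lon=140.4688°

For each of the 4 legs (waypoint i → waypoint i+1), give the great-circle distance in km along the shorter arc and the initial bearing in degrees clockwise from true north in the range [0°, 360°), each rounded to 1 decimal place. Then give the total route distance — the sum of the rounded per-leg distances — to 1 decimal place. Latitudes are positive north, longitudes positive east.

Leg 1: φ1=0.6877802, φ2=0.4980664, Δφ=-0.1897138, Δλ=-1.6552842 rad; a=sin²(Δφ/2)+cosφ1·cosφ2·sin²(Δλ/2)=0.3770040713; c=2·atan2(√a, √(1-a))=1.322253465; dist=6371·c=8424.077 ≈ 8424.1 km; running total=8424.1 km
Leg 1 bearing: y=sinΔλ·cosφ2=-0.87537434, x=cosφ1·sinφ2-sinφ1·cosφ2·cosΔλ=0.41618238; θ=atan2(y, x)=-64.5720° <0 so +360° → 295.4280° ≈ 295.4°
Leg 2: φ1=0.4980664, φ2=0.5099747, Δφ=0.0119084, Δλ=0.8490451 rad; a=sin²(Δφ/2)+cosφ1·cosφ2·sin²(Δλ/2)=0.1301100528; c=2·atan2(√a, √(1-a))=0.738053152; dist=6371·c=4702.137 ≈ 4702.1 km; running total=13126.2 km
Leg 2 bearing: y=sinΔλ·cosφ2=0.65513478, x=cosφ1·sinφ2-sinφ1·cosφ2·cosΔλ=0.15337578; θ=atan2(y, x)=76.8236° ≈ 76.8°
Leg 3: φ1=0.5099747, φ2=0.5055957, Δφ=-0.0043790, Δλ=2.9572056 rad; a=sin²(Δφ/2)+cosφ1·cosφ2·sin²(Δλ/2)=0.7570959867; c=2·atan2(√a, √(1-a))=2.110861597; dist=6371·c=13448.299 ≈ 13448.3 km; running total=26574.5 km
Leg 3 bearing: y=sinΔλ·cosφ2=0.16040513, x=cosφ1·sinφ2-sinφ1·cosφ2·cosΔλ=0.84254187; θ=atan2(y, x)=10.7791° ≈ 10.8°
Leg 4: φ1=0.5055957, φ2=-0.8386167, Δφ=-1.3442124, Δλ=-0.6763151 rad; a=sin²(Δφ/2)+cosφ1·cosφ2·sin²(Δλ/2)=0.4520427629; c=2·atan2(√a, √(1-a))=1.474734178; dist=6371·c=9395.531 ≈ 9395.5 km; running total=35970.0 km
Leg 4 bearing: y=sinΔλ·cosφ2=-0.41842497, x=cosφ1·sinφ2-sinφ1·cosφ2·cosΔλ=-0.90317272; θ=atan2(y, x)=-155.1425° <0 so +360° → 204.8575° ≈ 204.9°

Leg 1: dist=8424.1 km, bearing=295.4°
Leg 2: dist=4702.1 km, bearing=76.8°
Leg 3: dist=13448.3 km, bearing=10.8°
Leg 4: dist=9395.5 km, bearing=204.9°
Total: 35970.0 km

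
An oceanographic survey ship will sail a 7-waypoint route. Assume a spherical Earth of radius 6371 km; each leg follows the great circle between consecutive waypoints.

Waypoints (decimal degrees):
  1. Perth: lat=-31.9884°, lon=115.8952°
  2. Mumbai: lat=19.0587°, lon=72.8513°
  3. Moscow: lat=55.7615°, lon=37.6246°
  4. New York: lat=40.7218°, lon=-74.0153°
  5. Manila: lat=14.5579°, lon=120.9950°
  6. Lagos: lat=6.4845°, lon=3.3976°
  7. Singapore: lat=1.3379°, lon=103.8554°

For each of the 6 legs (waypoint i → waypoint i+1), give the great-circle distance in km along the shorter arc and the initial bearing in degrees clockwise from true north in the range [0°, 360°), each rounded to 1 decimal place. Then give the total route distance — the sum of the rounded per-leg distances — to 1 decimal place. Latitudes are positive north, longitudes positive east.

Leg 1: dist=7295.8 km, bearing=314.9°
Leg 2: dist=5028.5 km, bearing=332.8°
Leg 3: dist=7509.8 km, bearing=310.3°
Leg 4: dist=13676.2 km, bearing=342.6°
Leg 5: dist=12748.9 km, bearing=284.3°
Leg 6: dist=11145.5 km, bearing=87.5°
Total: 57404.7 km

Leg 1: φ1=-0.5583029, φ2=0.3326371, Δφ=0.8909400, Δλ=-0.7512578 rad; a=sin²(Δφ/2)+cosφ1·cosφ2·sin²(Δλ/2)=0.2935508199; c=2·atan2(√a, √(1-a))=1.145162258; dist=6371·c=7295.829 ≈ 7295.8 km; running total=7295.8 km
Leg 1 bearing: y=sinΔλ·cosφ2=-0.64514376, x=cosφ1·sinφ2-sinφ1·cosφ2·cosΔλ=0.64288761; θ=atan2(y, x)=-45.1004° <0 so +360° → 314.8996° ≈ 314.9°
Leg 2: φ1=0.3326371, φ2=0.9732218, Δφ=0.6405847, Δλ=-0.6148219 rad; a=sin²(Δφ/2)+cosφ1·cosφ2·sin²(Δλ/2)=0.1478191904; c=2·atan2(√a, √(1-a))=0.789272912; dist=6371·c=5028.458 ≈ 5028.5 km; running total=12324.3 km
Leg 2 bearing: y=sinΔλ·cosφ2=-0.32453752, x=cosφ1·sinφ2-sinφ1·cosφ2·cosΔλ=0.63130825; θ=atan2(y, x)=-27.2064° <0 so +360° → 332.7936° ≈ 332.8°
Leg 3: φ1=0.9732218, φ2=0.7107295, Δφ=-0.2624923, Δλ=-1.9484838 rad; a=sin²(Δφ/2)+cosφ1·cosφ2·sin²(Δλ/2)=0.3089602209; c=2·atan2(√a, √(1-a))=1.178750785; dist=6371·c=7509.821 ≈ 7509.8 km; running total=19834.1 km
Leg 3 bearing: y=sinΔλ·cosφ2=-0.70447028, x=cosφ1·sinφ2-sinφ1·cosφ2·cosΔλ=0.59811106; θ=atan2(y, x)=-49.6680° <0 so +360° → 310.3320° ≈ 310.3°
Leg 4: φ1=0.7107295, φ2=0.2540833, Δφ=-0.4566462, Δλ=3.4035718 rad; a=sin²(Δφ/2)+cosφ1·cosφ2·sin²(Δλ/2)=0.7722707005; c=2·atan2(√a, √(1-a))=2.146638569; dist=6371·c=13676.234 ≈ 13676.2 km; running total=33510.3 km
Leg 4 bearing: y=sinΔλ·cosφ2=-0.25067750, x=cosφ1·sinφ2-sinφ1·cosφ2·cosΔλ=0.80039706; θ=atan2(y, x)=-17.3901° <0 so +360° → 342.6099° ≈ 342.6°
Leg 5: φ1=0.2540833, φ2=0.1131759, Δφ=-0.1409074, Δλ=-2.0524618 rad; a=sin²(Δφ/2)+cosφ1·cosφ2·sin²(Δλ/2)=0.7085635185; c=2·atan2(√a, √(1-a))=2.001078242; dist=6371·c=12748.869 ≈ 12748.9 km; running total=46259.2 km
Leg 5 bearing: y=sinΔλ·cosφ2=-0.88055493, x=cosφ1·sinφ2-sinφ1·cosφ2·cosΔλ=0.22500678; θ=atan2(y, x)=-75.6660° <0 so +360° → 284.3340° ≈ 284.3°
Leg 6: φ1=0.1131759, φ2=0.0233508, Δφ=-0.0898251, Δλ=1.7533194 rad; a=sin²(Δφ/2)+cosφ1·cosφ2·sin²(Δλ/2)=0.5888320102; c=2·atan2(√a, √(1-a))=1.749408524; dist=6371·c=11145.482 ≈ 11145.5 km; running total=57404.7 km
Leg 6 bearing: y=sinΔλ·cosφ2=0.98312077, x=cosφ1·sinφ2-sinφ1·cosφ2·cosΔλ=0.04369255; θ=atan2(y, x)=87.4553° ≈ 87.5°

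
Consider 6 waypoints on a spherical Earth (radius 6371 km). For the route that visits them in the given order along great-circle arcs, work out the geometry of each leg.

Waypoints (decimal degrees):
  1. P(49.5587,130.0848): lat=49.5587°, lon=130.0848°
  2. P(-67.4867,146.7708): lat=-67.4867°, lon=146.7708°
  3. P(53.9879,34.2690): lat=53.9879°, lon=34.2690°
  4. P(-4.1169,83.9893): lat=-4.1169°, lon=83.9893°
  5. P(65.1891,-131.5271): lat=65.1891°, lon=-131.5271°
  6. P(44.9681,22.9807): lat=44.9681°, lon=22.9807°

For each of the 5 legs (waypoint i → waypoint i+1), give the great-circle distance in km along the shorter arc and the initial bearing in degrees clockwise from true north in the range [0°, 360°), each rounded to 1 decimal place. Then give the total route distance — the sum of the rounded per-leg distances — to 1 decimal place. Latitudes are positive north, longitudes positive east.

Leg 1: dist=13089.9 km, bearing=172.9°
Leg 2: dist=16284.5 km, bearing=280.6°
Leg 3: dist=7925.1 km, bearing=126.5°
Leg 4: dist=12669.9 km, bearing=15.5°
Leg 5: dist=7568.9 km, bearing=19.2°
Total: 57538.3 km

Leg 1: φ1=0.8649625, φ2=-1.1778651, Δφ=-2.0428276, Δλ=0.2912256 rad; a=sin²(Δφ/2)+cosφ1·cosφ2·sin²(Δλ/2)=0.7325773648; c=2·atan2(√a, √(1-a))=2.054605720; dist=6371·c=13089.893 ≈ 13089.9 km; running total=13089.9 km
Leg 1 bearing: y=sinΔλ·cosφ2=0.10994012, x=cosφ1·sinφ2-sinφ1·cosφ2·cosΔλ=-0.87837592; θ=atan2(y, x)=172.8658° ≈ 172.9°
Leg 2: φ1=-1.1778651, φ2=0.9422666, Δφ=2.1201317, Δλ=-1.9635268 rad; a=sin²(Δφ/2)+cosφ1·cosφ2·sin²(Δλ/2)=0.9167033147; c=2·atan2(√a, √(1-a))=2.556039721; dist=6371·c=16284.529 ≈ 16284.5 km; running total=29374.4 km
Leg 2 bearing: y=sinΔλ·cosφ2=-0.54319353, x=cosφ1·sinφ2-sinφ1·cosφ2·cosΔλ=0.10185372; θ=atan2(y, x)=-79.3798° <0 so +360° → 280.6202° ≈ 280.6°
Leg 3: φ1=0.9422666, φ2=-0.0718535, Δφ=-1.0141201, Δλ=0.8677829 rad; a=sin²(Δφ/2)+cosφ1·cosφ2·sin²(Δλ/2)=0.3394637564; c=2·atan2(√a, √(1-a))=1.243934612; dist=6371·c=7925.107 ≈ 7925.1 km; running total=37299.5 km
Leg 3 bearing: y=sinΔλ·cosφ2=0.76092890, x=cosφ1·sinφ2-sinφ1·cosφ2·cosΔλ=-0.56382592; θ=atan2(y, x)=126.5374° ≈ 126.5°
Leg 4: φ1=-0.0718535, φ2=1.1377644, Δφ=1.2096179, Δλ=-3.7614708 rad; a=sin²(Δφ/2)+cosφ1·cosφ2·sin²(Δλ/2)=0.7029185295; c=2·atan2(√a, √(1-a))=1.988690846; dist=6371·c=12669.949 ≈ 12669.9 km; running total=49969.4 km
Leg 4 bearing: y=sinΔλ·cosφ2=0.24377512, x=cosφ1·sinφ2-sinφ1·cosφ2·cosΔλ=0.88083482; θ=atan2(y, x)=15.4697° ≈ 15.5°
Leg 5: φ1=1.1377644, φ2=0.7848414, Δφ=-0.3529230, Δλ=2.6966698 rad; a=sin²(Δφ/2)+cosφ1·cosφ2·sin²(Δλ/2)=0.3132497067; c=2·atan2(√a, √(1-a))=1.188016471; dist=6371·c=7568.853 ≈ 7568.9 km; running total=57538.3 km
Leg 5 bearing: y=sinΔλ·cosφ2=0.30449982, x=cosφ1·sinφ2-sinφ1·cosφ2·cosΔλ=0.87622895; θ=atan2(y, x)=19.1629° ≈ 19.2°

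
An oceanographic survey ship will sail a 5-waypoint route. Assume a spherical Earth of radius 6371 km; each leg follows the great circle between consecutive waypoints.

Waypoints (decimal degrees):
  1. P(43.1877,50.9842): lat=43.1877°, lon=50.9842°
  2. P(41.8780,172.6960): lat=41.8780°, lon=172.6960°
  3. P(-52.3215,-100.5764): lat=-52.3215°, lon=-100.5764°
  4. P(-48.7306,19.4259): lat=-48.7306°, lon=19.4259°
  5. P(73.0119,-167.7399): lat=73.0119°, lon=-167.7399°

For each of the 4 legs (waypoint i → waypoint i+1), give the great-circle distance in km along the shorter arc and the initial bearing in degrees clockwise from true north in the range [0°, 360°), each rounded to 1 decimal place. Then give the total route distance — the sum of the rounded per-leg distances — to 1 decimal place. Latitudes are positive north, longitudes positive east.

Leg 1: φ1=0.7537676, φ2=0.7309090, Δφ=-0.0228586, Δλ=2.1242716 rad; a=sin²(Δφ/2)+cosφ1·cosφ2·sin²(Δλ/2)=0.4142492028; c=2·atan2(√a, √(1-a))=1.398442682; dist=6371·c=8909.478 ≈ 8909.5 km; running total=8909.5 km
Leg 1 bearing: y=sinΔλ·cosφ2=0.63340607, x=cosφ1·sinφ2-sinφ1·cosφ2·cosΔλ=0.75457535; θ=atan2(y, x)=40.0108° ≈ 40.0°
Leg 2: φ1=0.7309090, φ2=-0.9131824, Δφ=-1.6440914, Δλ=-4.7695031 rad; a=sin²(Δφ/2)+cosφ1·cosφ2·sin²(Δλ/2)=0.7511765795; c=2·atan2(√a, √(1-a))=2.097114434; dist=6371·c=13360.716 ≈ 13360.7 km; running total=22270.2 km
Leg 2 bearing: y=sinΔλ·cosφ2=0.61023344, x=cosφ1·sinφ2-sinφ1·cosφ2·cosΔλ=-0.61258179; θ=atan2(y, x)=135.1100° ≈ 135.1°
Leg 3: φ1=-0.9131824, φ2=-0.8505094, Δφ=0.0626730, Δλ=2.0944352 rad; a=sin²(Δφ/2)+cosφ1·cosφ2·sin²(Δλ/2)=0.3033643495; c=2·atan2(√a, √(1-a))=1.166609434; dist=6371·c=7432.469 ≈ 7432.5 km; running total=29702.7 km
Leg 3 bearing: y=sinΔλ·cosφ2=0.57121742, x=cosφ1·sinφ2-sinφ1·cosφ2·cosΔλ=-0.72045010; θ=atan2(y, x)=141.5904° ≈ 141.6°
Leg 4: φ1=-0.8505094, φ2=1.2742980, Δφ=2.1248075, Δλ=-3.2666595 rad; a=sin²(Δφ/2)+cosφ1·cosφ2·sin²(Δλ/2)=0.9550161427; c=2·atan2(√a, √(1-a))=2.714158265; dist=6371·c=17291.902 ≈ 17291.9 km; running total=46994.6 km
Leg 4 bearing: y=sinΔλ·cosφ2=0.03644597, x=cosφ1·sinφ2-sinφ1·cosφ2·cosΔλ=0.41293211; θ=atan2(y, x)=5.0439° ≈ 5.0°

Leg 1: dist=8909.5 km, bearing=40.0°
Leg 2: dist=13360.7 km, bearing=135.1°
Leg 3: dist=7432.5 km, bearing=141.6°
Leg 4: dist=17291.9 km, bearing=5.0°
Total: 46994.6 km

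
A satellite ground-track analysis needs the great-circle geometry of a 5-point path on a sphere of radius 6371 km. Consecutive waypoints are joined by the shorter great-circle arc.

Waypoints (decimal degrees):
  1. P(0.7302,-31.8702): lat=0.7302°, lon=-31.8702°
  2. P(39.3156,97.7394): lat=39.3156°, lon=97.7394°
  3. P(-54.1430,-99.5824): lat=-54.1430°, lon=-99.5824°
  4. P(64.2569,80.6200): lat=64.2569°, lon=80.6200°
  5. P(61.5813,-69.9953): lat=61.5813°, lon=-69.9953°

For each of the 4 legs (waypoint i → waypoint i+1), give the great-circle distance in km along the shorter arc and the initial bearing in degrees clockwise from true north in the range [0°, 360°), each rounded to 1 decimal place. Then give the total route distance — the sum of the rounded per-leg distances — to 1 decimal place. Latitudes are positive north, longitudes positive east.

Leg 1: φ1=0.0127444, φ2=0.6861867, Δφ=0.6734423, Δλ=2.2621143 rad; a=sin²(Δφ/2)+cosφ1·cosφ2·sin²(Δλ/2)=0.7425698334; c=2·atan2(√a, √(1-a))=2.077319209; dist=6371·c=13234.601 ≈ 13234.6 km; running total=13234.6 km
Leg 1 bearing: y=sinΔλ·cosφ2=0.59603859, x=cosφ1·sinφ2-sinφ1·cosφ2·cosΔλ=0.63982615; θ=atan2(y, x)=42.9708° ≈ 43.0°
Leg 2: φ1=0.6861867, φ2=-0.9449736, Δφ=-1.6311603, Δλ=-3.4439151 rad; a=sin²(Δφ/2)+cosφ1·cosφ2·sin²(Δλ/2)=0.9730739990; c=2·atan2(√a, √(1-a))=2.811918859; dist=6371·c=17914.735 ≈ 17914.7 km; running total=31149.3 km
Leg 2 bearing: y=sinΔλ·cosφ2=0.17440435, x=cosφ1·sinφ2-sinφ1·cosφ2·cosΔλ=-0.27273996; θ=atan2(y, x)=147.4030° ≈ 147.4°
Leg 3: φ1=-0.9449736, φ2=1.1214945, Δφ=2.0664681, Δλ=3.1451252 rad; a=sin²(Δφ/2)+cosφ1·cosφ2·sin²(Δλ/2)=0.9922295097; c=2·atan2(√a, √(1-a))=2.965062759; dist=6371·c=18890.415 ≈ 18890.4 km; running total=50039.7 km
Leg 3 bearing: y=sinΔλ·cosφ2=-0.00153431, x=cosφ1·sinφ2-sinφ1·cosφ2·cosΔλ=0.17560776; θ=atan2(y, x)=-0.5006° <0 so +360° → 359.4994° ≈ 359.5°
Leg 4: φ1=1.1214945, φ2=1.0747964, Δφ=-0.0466980, Δλ=-2.6287329 rad; a=sin²(Δφ/2)+cosφ1·cosφ2·sin²(Δλ/2)=0.1939539737; c=2·atan2(√a, √(1-a))=0.912092902; dist=6371·c=5810.944 ≈ 5810.9 km; running total=55850.6 km
Leg 4 bearing: y=sinΔλ·cosφ2=-0.23351591, x=cosφ1·sinφ2-sinφ1·cosφ2·cosΔλ=0.75552210; θ=atan2(y, x)=-17.1753° <0 so +360° → 342.8247° ≈ 342.8°

Leg 1: dist=13234.6 km, bearing=43.0°
Leg 2: dist=17914.7 km, bearing=147.4°
Leg 3: dist=18890.4 km, bearing=359.5°
Leg 4: dist=5810.9 km, bearing=342.8°
Total: 55850.6 km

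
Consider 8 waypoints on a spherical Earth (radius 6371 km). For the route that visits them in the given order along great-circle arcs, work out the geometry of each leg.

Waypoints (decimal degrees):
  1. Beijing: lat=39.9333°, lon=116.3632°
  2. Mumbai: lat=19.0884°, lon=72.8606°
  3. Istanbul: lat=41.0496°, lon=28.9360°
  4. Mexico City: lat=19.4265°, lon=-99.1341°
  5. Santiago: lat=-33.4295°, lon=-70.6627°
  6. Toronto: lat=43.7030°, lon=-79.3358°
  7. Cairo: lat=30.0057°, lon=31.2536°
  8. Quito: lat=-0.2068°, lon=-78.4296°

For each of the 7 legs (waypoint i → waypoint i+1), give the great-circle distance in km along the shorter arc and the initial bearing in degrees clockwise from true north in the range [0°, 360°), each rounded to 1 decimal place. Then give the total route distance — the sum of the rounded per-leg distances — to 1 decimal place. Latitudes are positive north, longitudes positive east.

Leg 1: φ1=0.6969676, φ2=0.3331554, Δφ=-0.3638121, Δλ=-0.7592636 rad; a=sin²(Δφ/2)+cosφ1·cosφ2·sin²(Δλ/2)=0.1322387829; c=2·atan2(√a, √(1-a))=0.744358848; dist=6371·c=4742.310 ≈ 4742.3 km; running total=4742.3 km
Leg 1 bearing: y=sinΔλ·cosφ2=-0.65053660, x=cosφ1·sinφ2-sinφ1·cosφ2·cosΔλ=-0.18923234; θ=atan2(y, x)=-106.2190° <0 so +360° → 253.7810° ≈ 253.8°
Leg 2: φ1=0.3331554, φ2=0.7164507, Δφ=0.3832952, Δλ=-0.7666289 rad; a=sin²(Δφ/2)+cosφ1·cosφ2·sin²(Δλ/2)=0.1359655679; c=2·atan2(√a, √(1-a))=0.755295711; dist=6371·c=4811.989 ≈ 4812.0 km; running total=9554.3 km
Leg 2 bearing: y=sinΔλ·cosφ2=-0.52315626, x=cosφ1·sinφ2-sinφ1·cosφ2·cosΔλ=0.44297095; θ=atan2(y, x)=-49.7445° <0 so +360° → 310.2555° ≈ 310.3°
Leg 3: φ1=0.7164507, φ2=0.3390564, Δφ=-0.3773943, Δλ=-2.2352449 rad; a=sin²(Δφ/2)+cosφ1·cosφ2·sin²(Δλ/2)=0.6100637849; c=2·atan2(√a, √(1-a))=1.792741573; dist=6371·c=11421.557 ≈ 11421.6 km; running total=20975.9 km
Leg 3 bearing: y=sinΔλ·cosφ2=-0.74243754, x=cosφ1·sinφ2-sinφ1·cosφ2·cosΔλ=0.63271665; θ=atan2(y, x)=-49.5619° <0 so +360° → 310.4381° ≈ 310.4°
Leg 4: φ1=0.3390564, φ2=-0.5834548, Δφ=-0.9225112, Δλ=0.4969197 rad; a=sin²(Δφ/2)+cosφ1·cosφ2·sin²(Δλ/2)=0.2456847555; c=2·atan2(√a, √(1-a))=1.037202918; dist=6371·c=6608.020 ≈ 6608.0 km; running total=27583.9 km
Leg 4 bearing: y=sinΔλ·cosφ2=0.39785353, x=cosφ1·sinφ2-sinφ1·cosφ2·cosΔλ=-0.76354934; θ=atan2(y, x)=152.4779° ≈ 152.5°
Leg 5: φ1=-0.5834548, φ2=0.7627612, Δφ=1.3462161, Δλ=-0.1513742 rad; a=sin²(Δφ/2)+cosφ1·cosφ2·sin²(Δλ/2)=0.3921010330; c=2·atan2(√a, √(1-a))=1.353287382; dist=6371·c=8621.794 ≈ 8621.8 km; running total=36205.7 km
Leg 5 bearing: y=sinΔλ·cosφ2=-0.10901561, x=cosφ1·sinφ2-sinφ1·cosφ2·cosΔλ=0.97033337; θ=atan2(y, x)=-6.4102° <0 so +360° → 353.5898° ≈ 353.6°
Leg 6: φ1=0.7627612, φ2=0.5236983, Δφ=-0.2390630, Δλ=1.9301491 rad; a=sin²(Δφ/2)+cosφ1·cosφ2·sin²(Δλ/2)=0.4373195444; c=2·atan2(√a, √(1-a))=1.445104723; dist=6371·c=9206.762 ≈ 9206.8 km; running total=45412.5 km
Leg 6 bearing: y=sinΔλ·cosφ2=0.81066113, x=cosφ1·sinφ2-sinφ1·cosφ2·cosΔλ=0.57193809; θ=atan2(y, x)=54.7962° ≈ 54.8°
Leg 7: φ1=0.5236983, φ2=-0.0036093, Δφ=-0.5273076, Δλ=-1.9143330 rad; a=sin²(Δφ/2)+cosφ1·cosφ2·sin²(Δλ/2)=0.6467401487; c=2·atan2(√a, √(1-a))=1.868661752; dist=6371·c=11905.244 ≈ 11905.2 km; running total=57317.7 km
Leg 7 bearing: y=sinΔλ·cosφ2=-0.94156321, x=cosφ1·sinφ2-sinφ1·cosφ2·cosΔλ=0.16531192; θ=atan2(y, x)=-80.0420° <0 so +360° → 279.9580° ≈ 280.0°

Leg 1: dist=4742.3 km, bearing=253.8°
Leg 2: dist=4812.0 km, bearing=310.3°
Leg 3: dist=11421.6 km, bearing=310.4°
Leg 4: dist=6608.0 km, bearing=152.5°
Leg 5: dist=8621.8 km, bearing=353.6°
Leg 6: dist=9206.8 km, bearing=54.8°
Leg 7: dist=11905.2 km, bearing=280.0°
Total: 57317.7 km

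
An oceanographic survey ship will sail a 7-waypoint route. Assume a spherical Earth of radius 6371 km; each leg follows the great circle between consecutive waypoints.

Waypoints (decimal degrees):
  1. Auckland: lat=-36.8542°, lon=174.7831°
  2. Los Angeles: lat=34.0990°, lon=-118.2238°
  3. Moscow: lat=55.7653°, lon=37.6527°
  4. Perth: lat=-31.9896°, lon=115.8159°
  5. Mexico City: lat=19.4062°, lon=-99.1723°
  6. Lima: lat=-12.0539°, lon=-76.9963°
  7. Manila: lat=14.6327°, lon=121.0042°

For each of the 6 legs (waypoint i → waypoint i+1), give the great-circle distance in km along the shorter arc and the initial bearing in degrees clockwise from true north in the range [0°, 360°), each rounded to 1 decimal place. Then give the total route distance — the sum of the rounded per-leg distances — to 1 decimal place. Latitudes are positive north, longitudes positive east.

Leg 1: φ1=-0.6432271, φ2=0.5951398, Δφ=1.2383670, Δλ=-5.1139351 rad; a=sin²(Δφ/2)+cosφ1·cosφ2·sin²(Δλ/2)=0.5386414950; c=2·atan2(√a, √(1-a))=1.648156455; dist=6371·c=10500.405 ≈ 10500.4 km; running total=10500.4 km
Leg 1 bearing: y=sinΔλ·cosφ2=0.76220359, x=cosφ1·sinφ2-sinφ1·cosφ2·cosΔλ=0.64270757; θ=atan2(y, x)=49.8616° ≈ 49.9°
Leg 2: φ1=0.5951398, φ2=0.9732881, Δφ=0.3781483, Δλ=2.7205582 rad; a=sin²(Δφ/2)+cosφ1·cosφ2·sin²(Δλ/2)=0.4808416784; c=2·atan2(√a, √(1-a))=1.532470302; dist=6371·c=9763.368 ≈ 9763.4 km; running total=20263.8 km
Leg 2 bearing: y=sinΔλ·cosφ2=0.22993087, x=cosφ1·sinφ2-sinφ1·cosφ2·cosΔλ=0.97245238; θ=atan2(y, x)=13.3030° ≈ 13.3°
Leg 3: φ1=0.9732881, φ2=-0.5583238, Δφ=-1.5316119, Δλ=1.3642052 rad; a=sin²(Δφ/2)+cosφ1·cosφ2·sin²(Δλ/2)=0.6700512029; c=2·atan2(√a, √(1-a))=1.917822119; dist=6371·c=12218.445 ≈ 12218.4 km; running total=32482.2 km
Leg 3 bearing: y=sinΔλ·cosφ2=0.83010920, x=cosφ1·sinφ2-sinφ1·cosφ2·cosΔλ=-0.44186997; θ=atan2(y, x)=118.0265° ≈ 118.0°
Leg 4: φ1=-0.5583238, φ2=0.3387021, Δφ=0.8970259, Δλ=-3.7522519 rad; a=sin²(Δφ/2)+cosφ1·cosφ2·sin²(Δλ/2)=0.9157017819; c=2·atan2(√a, √(1-a))=2.552425157; dist=6371·c=16261.501 ≈ 16261.5 km; running total=48743.7 km
Leg 4 bearing: y=sinΔλ·cosφ2=0.54083054, x=cosφ1·sinφ2-sinφ1·cosφ2·cosΔλ=-0.12755563; θ=atan2(y, x)=103.2708° ≈ 103.3°
Leg 5: φ1=0.3387021, φ2=-0.2103802, Δφ=-0.5490823, Δλ=0.3870442 rad; a=sin²(Δφ/2)+cosφ1·cosφ2·sin²(Δλ/2)=0.1076132852; c=2·atan2(√a, √(1-a))=0.668465849; dist=6371·c=4258.796 ≈ 4258.8 km; running total=53002.5 km
Leg 5 bearing: y=sinΔλ·cosφ2=0.36913068, x=cosφ1·sinφ2-sinφ1·cosφ2·cosΔλ=-0.49786866; θ=atan2(y, x)=143.4460° ≈ 143.4°
Leg 6: φ1=-0.2103802, φ2=0.2553888, Δφ=0.4657690, Δλ=3.4557606 rad; a=sin²(Δφ/2)+cosφ1·cosφ2·sin²(Δλ/2)=0.9763364252; c=2·atan2(√a, √(1-a))=2.832706773; dist=6371·c=18047.175 ≈ 18047.2 km; running total=71049.7 km
Leg 6 bearing: y=sinΔλ·cosφ2=-0.29900211, x=cosφ1·sinφ2-sinφ1·cosφ2·cosΔλ=0.05488334; θ=atan2(y, x)=-79.5989° <0 so +360° → 280.4011° ≈ 280.4°

Leg 1: dist=10500.4 km, bearing=49.9°
Leg 2: dist=9763.4 km, bearing=13.3°
Leg 3: dist=12218.4 km, bearing=118.0°
Leg 4: dist=16261.5 km, bearing=103.3°
Leg 5: dist=4258.8 km, bearing=143.4°
Leg 6: dist=18047.2 km, bearing=280.4°
Total: 71049.7 km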